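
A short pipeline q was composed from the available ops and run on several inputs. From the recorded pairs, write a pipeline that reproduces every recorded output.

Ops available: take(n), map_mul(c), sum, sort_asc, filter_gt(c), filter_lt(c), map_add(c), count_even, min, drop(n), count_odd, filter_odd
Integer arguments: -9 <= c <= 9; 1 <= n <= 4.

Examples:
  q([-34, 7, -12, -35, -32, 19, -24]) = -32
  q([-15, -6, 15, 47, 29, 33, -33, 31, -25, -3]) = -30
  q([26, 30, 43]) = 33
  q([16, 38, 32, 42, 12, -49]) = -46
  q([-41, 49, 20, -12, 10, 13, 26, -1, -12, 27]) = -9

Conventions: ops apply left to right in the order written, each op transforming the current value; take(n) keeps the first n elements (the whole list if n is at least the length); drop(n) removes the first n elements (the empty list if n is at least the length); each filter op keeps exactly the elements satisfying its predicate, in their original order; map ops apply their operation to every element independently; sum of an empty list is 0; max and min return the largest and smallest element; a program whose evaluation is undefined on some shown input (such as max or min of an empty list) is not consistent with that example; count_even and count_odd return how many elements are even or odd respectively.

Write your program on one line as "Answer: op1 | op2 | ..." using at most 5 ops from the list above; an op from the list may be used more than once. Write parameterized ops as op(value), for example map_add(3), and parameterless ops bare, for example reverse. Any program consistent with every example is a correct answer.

map_add(-1) | drop(1) | map_add(4) | min

Check, running the answer program on each example:
  [-34, 7, -12, -35, -32, 19, -24] -> [-35, 6, -13, -36, -33, 18, -25] -> [6, -13, -36, -33, 18, -25] -> [10, -9, -32, -29, 22, -21] -> -32
  [-15, -6, 15, 47, 29, 33, -33, 31, -25, -3] -> [-16, -7, 14, 46, 28, 32, -34, 30, -26, -4] -> [-7, 14, 46, 28, 32, -34, 30, -26, -4] -> [-3, 18, 50, 32, 36, -30, 34, -22, 0] -> -30
  [26, 30, 43] -> [25, 29, 42] -> [29, 42] -> [33, 46] -> 33
  [16, 38, 32, 42, 12, -49] -> [15, 37, 31, 41, 11, -50] -> [37, 31, 41, 11, -50] -> [41, 35, 45, 15, -46] -> -46
  [-41, 49, 20, -12, 10, 13, 26, -1, -12, 27] -> [-42, 48, 19, -13, 9, 12, 25, -2, -13, 26] -> [48, 19, -13, 9, 12, 25, -2, -13, 26] -> [52, 23, -9, 13, 16, 29, 2, -9, 30] -> -9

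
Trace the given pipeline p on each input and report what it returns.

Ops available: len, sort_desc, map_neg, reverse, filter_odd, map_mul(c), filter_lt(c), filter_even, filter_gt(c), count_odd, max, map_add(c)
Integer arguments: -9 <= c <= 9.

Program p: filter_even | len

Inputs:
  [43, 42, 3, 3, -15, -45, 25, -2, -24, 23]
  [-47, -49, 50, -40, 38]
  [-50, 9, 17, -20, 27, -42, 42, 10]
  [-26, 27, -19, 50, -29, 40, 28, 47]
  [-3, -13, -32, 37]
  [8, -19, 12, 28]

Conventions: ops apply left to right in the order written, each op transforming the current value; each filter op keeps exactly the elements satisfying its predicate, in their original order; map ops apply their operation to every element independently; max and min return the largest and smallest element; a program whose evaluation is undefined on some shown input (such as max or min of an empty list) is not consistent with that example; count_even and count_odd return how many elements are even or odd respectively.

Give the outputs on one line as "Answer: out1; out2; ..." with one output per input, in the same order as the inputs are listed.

Execution, op by op:
  [43, 42, 3, 3, -15, -45, 25, -2, -24, 23] -> [42, -2, -24] -> 3
  [-47, -49, 50, -40, 38] -> [50, -40, 38] -> 3
  [-50, 9, 17, -20, 27, -42, 42, 10] -> [-50, -20, -42, 42, 10] -> 5
  [-26, 27, -19, 50, -29, 40, 28, 47] -> [-26, 50, 40, 28] -> 4
  [-3, -13, -32, 37] -> [-32] -> 1
  [8, -19, 12, 28] -> [8, 12, 28] -> 3

3; 3; 5; 4; 1; 3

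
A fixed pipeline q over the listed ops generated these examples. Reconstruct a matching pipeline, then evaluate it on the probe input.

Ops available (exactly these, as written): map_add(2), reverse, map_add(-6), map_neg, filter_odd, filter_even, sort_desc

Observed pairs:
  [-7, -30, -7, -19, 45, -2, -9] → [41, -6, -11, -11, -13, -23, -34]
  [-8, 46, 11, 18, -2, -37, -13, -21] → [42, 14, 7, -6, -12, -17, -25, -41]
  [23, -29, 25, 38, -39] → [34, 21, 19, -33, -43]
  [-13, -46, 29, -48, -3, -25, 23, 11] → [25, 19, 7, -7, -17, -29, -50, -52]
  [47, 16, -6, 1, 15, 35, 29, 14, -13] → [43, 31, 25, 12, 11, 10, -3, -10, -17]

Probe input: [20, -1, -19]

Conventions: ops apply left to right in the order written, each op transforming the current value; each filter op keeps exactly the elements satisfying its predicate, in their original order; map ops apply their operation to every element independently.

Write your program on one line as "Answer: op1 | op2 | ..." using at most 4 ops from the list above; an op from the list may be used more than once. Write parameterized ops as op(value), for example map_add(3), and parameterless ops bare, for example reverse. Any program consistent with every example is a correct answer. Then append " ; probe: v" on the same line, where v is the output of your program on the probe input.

sort_desc | map_add(2) | map_add(-6) ; probe: [16, -5, -23]

Check, running the answer program on each example:
  [-7, -30, -7, -19, 45, -2, -9] -> [45, -2, -7, -7, -9, -19, -30] -> [47, 0, -5, -5, -7, -17, -28] -> [41, -6, -11, -11, -13, -23, -34]
  [-8, 46, 11, 18, -2, -37, -13, -21] -> [46, 18, 11, -2, -8, -13, -21, -37] -> [48, 20, 13, 0, -6, -11, -19, -35] -> [42, 14, 7, -6, -12, -17, -25, -41]
  [23, -29, 25, 38, -39] -> [38, 25, 23, -29, -39] -> [40, 27, 25, -27, -37] -> [34, 21, 19, -33, -43]
  [-13, -46, 29, -48, -3, -25, 23, 11] -> [29, 23, 11, -3, -13, -25, -46, -48] -> [31, 25, 13, -1, -11, -23, -44, -46] -> [25, 19, 7, -7, -17, -29, -50, -52]
  [47, 16, -6, 1, 15, 35, 29, 14, -13] -> [47, 35, 29, 16, 15, 14, 1, -6, -13] -> [49, 37, 31, 18, 17, 16, 3, -4, -11] -> [43, 31, 25, 12, 11, 10, -3, -10, -17]
  probe: [20, -1, -19] -> [20, -1, -19] -> [22, 1, -17] -> [16, -5, -23]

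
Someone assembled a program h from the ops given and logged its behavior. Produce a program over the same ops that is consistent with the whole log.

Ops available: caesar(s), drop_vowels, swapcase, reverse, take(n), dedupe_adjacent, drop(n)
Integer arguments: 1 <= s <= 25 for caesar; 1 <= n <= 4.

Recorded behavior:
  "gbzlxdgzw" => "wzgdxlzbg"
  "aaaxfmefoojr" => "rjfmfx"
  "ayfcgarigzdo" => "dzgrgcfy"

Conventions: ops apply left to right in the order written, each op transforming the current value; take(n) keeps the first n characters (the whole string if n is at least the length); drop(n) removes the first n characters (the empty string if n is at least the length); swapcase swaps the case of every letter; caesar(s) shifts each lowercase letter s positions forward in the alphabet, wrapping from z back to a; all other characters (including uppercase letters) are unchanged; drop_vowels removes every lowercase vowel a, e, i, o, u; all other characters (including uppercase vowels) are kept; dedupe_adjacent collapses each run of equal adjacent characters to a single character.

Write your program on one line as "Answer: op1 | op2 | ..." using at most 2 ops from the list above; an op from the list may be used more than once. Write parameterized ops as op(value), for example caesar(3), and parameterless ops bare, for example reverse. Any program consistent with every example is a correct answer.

drop_vowels | reverse

Check, running the answer program on each example:
  "gbzlxdgzw" -> "gbzlxdgzw" -> "wzgdxlzbg"
  "aaaxfmefoojr" -> "xfmfjr" -> "rjfmfx"
  "ayfcgarigzdo" -> "yfcgrgzd" -> "dzgrgcfy"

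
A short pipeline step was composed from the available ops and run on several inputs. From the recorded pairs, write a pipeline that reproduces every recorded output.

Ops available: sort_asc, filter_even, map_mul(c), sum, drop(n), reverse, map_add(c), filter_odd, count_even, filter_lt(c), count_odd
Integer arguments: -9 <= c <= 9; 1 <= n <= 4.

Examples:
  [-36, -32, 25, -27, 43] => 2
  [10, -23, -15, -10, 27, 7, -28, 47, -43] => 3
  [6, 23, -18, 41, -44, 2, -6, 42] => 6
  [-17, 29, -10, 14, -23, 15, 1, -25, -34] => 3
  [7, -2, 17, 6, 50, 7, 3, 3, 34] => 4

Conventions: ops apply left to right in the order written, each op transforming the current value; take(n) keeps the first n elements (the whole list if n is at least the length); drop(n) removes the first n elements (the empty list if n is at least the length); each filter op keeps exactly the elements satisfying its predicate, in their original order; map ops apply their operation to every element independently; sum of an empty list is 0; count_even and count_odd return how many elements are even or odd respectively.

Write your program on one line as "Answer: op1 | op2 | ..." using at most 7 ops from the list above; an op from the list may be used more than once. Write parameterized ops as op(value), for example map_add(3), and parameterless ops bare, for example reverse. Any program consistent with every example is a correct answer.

sort_asc | map_add(5) | map_mul(7) | reverse | filter_odd | count_odd

Check, running the answer program on each example:
  [-36, -32, 25, -27, 43] -> [-36, -32, -27, 25, 43] -> [-31, -27, -22, 30, 48] -> [-217, -189, -154, 210, 336] -> [336, 210, -154, -189, -217] -> [-189, -217] -> 2
  [10, -23, -15, -10, 27, 7, -28, 47, -43] -> [-43, -28, -23, -15, -10, 7, 10, 27, 47] -> [-38, -23, -18, -10, -5, 12, 15, 32, 52] -> [-266, -161, -126, -70, -35, 84, 105, 224, 364] -> [364, 224, 105, 84, -35, -70, -126, -161, -266] -> [105, -35, -161] -> 3
  [6, 23, -18, 41, -44, 2, -6, 42] -> [-44, -18, -6, 2, 6, 23, 41, 42] -> [-39, -13, -1, 7, 11, 28, 46, 47] -> [-273, -91, -7, 49, 77, 196, 322, 329] -> [329, 322, 196, 77, 49, -7, -91, -273] -> [329, 77, 49, -7, -91, -273] -> 6
  [-17, 29, -10, 14, -23, 15, 1, -25, -34] -> [-34, -25, -23, -17, -10, 1, 14, 15, 29] -> [-29, -20, -18, -12, -5, 6, 19, 20, 34] -> [-203, -140, -126, -84, -35, 42, 133, 140, 238] -> [238, 140, 133, 42, -35, -84, -126, -140, -203] -> [133, -35, -203] -> 3
  [7, -2, 17, 6, 50, 7, 3, 3, 34] -> [-2, 3, 3, 6, 7, 7, 17, 34, 50] -> [3, 8, 8, 11, 12, 12, 22, 39, 55] -> [21, 56, 56, 77, 84, 84, 154, 273, 385] -> [385, 273, 154, 84, 84, 77, 56, 56, 21] -> [385, 273, 77, 21] -> 4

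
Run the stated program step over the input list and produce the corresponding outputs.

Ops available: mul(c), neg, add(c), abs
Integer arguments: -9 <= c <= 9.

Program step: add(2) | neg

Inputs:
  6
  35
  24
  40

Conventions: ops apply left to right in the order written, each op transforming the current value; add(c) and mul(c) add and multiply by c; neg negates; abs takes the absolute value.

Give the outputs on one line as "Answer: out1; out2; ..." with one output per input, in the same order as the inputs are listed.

-8; -37; -26; -42

Execution, op by op:
  6 -> 8 -> -8
  35 -> 37 -> -37
  24 -> 26 -> -26
  40 -> 42 -> -42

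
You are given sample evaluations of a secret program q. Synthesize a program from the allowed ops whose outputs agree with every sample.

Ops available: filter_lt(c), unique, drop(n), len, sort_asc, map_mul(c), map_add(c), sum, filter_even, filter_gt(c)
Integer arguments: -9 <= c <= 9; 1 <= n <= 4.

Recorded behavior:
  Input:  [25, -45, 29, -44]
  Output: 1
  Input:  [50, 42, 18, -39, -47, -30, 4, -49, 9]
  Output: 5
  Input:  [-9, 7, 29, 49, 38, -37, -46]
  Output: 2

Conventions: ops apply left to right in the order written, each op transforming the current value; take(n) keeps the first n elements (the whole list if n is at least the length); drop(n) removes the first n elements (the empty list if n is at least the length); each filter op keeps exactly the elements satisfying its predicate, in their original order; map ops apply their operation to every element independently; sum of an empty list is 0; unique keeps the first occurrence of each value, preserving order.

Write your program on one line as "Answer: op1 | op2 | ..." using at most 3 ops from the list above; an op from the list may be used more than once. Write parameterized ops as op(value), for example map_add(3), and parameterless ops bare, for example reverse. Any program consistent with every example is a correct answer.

filter_even | map_mul(5) | len

Check, running the answer program on each example:
  [25, -45, 29, -44] -> [-44] -> [-220] -> 1
  [50, 42, 18, -39, -47, -30, 4, -49, 9] -> [50, 42, 18, -30, 4] -> [250, 210, 90, -150, 20] -> 5
  [-9, 7, 29, 49, 38, -37, -46] -> [38, -46] -> [190, -230] -> 2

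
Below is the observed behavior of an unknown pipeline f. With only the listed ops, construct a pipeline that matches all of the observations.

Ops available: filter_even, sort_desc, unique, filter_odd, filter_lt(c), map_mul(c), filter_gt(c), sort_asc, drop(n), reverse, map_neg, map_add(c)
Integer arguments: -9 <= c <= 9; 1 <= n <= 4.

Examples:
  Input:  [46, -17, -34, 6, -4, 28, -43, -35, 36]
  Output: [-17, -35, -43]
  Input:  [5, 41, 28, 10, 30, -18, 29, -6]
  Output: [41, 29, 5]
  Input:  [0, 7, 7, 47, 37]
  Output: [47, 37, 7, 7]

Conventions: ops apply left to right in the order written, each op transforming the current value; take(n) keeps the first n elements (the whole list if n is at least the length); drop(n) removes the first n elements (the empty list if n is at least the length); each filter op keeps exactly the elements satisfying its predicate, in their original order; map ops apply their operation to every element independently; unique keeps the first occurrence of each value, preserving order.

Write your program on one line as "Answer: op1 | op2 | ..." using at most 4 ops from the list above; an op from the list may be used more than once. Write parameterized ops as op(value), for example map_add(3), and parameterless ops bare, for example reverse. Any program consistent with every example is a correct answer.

sort_asc | reverse | filter_odd

Check, running the answer program on each example:
  [46, -17, -34, 6, -4, 28, -43, -35, 36] -> [-43, -35, -34, -17, -4, 6, 28, 36, 46] -> [46, 36, 28, 6, -4, -17, -34, -35, -43] -> [-17, -35, -43]
  [5, 41, 28, 10, 30, -18, 29, -6] -> [-18, -6, 5, 10, 28, 29, 30, 41] -> [41, 30, 29, 28, 10, 5, -6, -18] -> [41, 29, 5]
  [0, 7, 7, 47, 37] -> [0, 7, 7, 37, 47] -> [47, 37, 7, 7, 0] -> [47, 37, 7, 7]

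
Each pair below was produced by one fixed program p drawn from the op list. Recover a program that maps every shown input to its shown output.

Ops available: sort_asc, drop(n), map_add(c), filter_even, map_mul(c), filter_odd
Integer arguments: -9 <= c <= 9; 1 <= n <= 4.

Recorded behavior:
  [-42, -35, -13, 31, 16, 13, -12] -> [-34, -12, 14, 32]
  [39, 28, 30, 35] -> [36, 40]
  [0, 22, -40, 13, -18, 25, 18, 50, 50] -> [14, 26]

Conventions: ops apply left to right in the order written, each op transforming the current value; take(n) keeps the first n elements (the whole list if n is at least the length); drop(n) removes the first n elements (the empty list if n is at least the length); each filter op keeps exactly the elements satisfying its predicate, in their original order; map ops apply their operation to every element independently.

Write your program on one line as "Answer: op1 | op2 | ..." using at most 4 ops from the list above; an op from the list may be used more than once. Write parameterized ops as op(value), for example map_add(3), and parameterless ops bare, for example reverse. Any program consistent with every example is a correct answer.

map_add(4) | filter_odd | sort_asc | map_add(-3)

Check, running the answer program on each example:
  [-42, -35, -13, 31, 16, 13, -12] -> [-38, -31, -9, 35, 20, 17, -8] -> [-31, -9, 35, 17] -> [-31, -9, 17, 35] -> [-34, -12, 14, 32]
  [39, 28, 30, 35] -> [43, 32, 34, 39] -> [43, 39] -> [39, 43] -> [36, 40]
  [0, 22, -40, 13, -18, 25, 18, 50, 50] -> [4, 26, -36, 17, -14, 29, 22, 54, 54] -> [17, 29] -> [17, 29] -> [14, 26]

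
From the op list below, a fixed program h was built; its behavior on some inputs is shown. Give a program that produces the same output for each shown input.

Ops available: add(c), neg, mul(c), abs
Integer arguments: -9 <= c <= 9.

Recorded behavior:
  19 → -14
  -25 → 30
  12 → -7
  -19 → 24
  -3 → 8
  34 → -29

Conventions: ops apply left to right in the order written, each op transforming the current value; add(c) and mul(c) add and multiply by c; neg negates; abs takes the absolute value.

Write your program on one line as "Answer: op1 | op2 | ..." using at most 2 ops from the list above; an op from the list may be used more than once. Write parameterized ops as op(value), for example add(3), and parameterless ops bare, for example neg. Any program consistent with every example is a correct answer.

neg | add(5)

Check, running the answer program on each example:
  19 -> -19 -> -14
  -25 -> 25 -> 30
  12 -> -12 -> -7
  -19 -> 19 -> 24
  -3 -> 3 -> 8
  34 -> -34 -> -29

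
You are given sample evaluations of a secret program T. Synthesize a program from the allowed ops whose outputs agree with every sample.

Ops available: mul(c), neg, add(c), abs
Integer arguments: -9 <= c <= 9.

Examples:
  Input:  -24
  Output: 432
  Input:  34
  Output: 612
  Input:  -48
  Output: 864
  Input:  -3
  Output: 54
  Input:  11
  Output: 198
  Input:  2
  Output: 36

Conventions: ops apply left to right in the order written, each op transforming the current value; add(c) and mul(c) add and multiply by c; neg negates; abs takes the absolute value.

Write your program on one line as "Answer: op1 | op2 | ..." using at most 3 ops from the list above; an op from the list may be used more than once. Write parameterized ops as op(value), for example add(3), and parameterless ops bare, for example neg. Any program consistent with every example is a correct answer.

mul(9) | mul(-2) | abs

Check, running the answer program on each example:
  -24 -> -216 -> 432 -> 432
  34 -> 306 -> -612 -> 612
  -48 -> -432 -> 864 -> 864
  -3 -> -27 -> 54 -> 54
  11 -> 99 -> -198 -> 198
  2 -> 18 -> -36 -> 36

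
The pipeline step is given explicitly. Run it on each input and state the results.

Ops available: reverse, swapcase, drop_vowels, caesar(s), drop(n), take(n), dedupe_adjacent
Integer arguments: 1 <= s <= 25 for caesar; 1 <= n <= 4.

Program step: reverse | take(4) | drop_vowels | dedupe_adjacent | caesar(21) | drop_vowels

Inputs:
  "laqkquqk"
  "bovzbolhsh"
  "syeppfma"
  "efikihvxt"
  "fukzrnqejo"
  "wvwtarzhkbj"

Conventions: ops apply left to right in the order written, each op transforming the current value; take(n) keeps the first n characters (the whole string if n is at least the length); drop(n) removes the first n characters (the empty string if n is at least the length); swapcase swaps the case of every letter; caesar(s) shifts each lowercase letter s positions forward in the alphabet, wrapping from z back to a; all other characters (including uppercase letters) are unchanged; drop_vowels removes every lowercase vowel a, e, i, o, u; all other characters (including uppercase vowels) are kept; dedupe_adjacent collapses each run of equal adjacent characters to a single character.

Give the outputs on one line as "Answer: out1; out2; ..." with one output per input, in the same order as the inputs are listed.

Execution, op by op:
  "laqkquqk" -> "kquqkqal" -> "kquq" -> "kqq" -> "kq" -> "fl" -> "fl"
  "bovzbolhsh" -> "hshlobzvob" -> "hshl" -> "hshl" -> "hshl" -> "cncg" -> "cncg"
  "syeppfma" -> "amfppeys" -> "amfp" -> "mfp" -> "mfp" -> "hak" -> "hk"
  "efikihvxt" -> "txvhikife" -> "txvh" -> "txvh" -> "txvh" -> "osqc" -> "sqc"
  "fukzrnqejo" -> "ojeqnrzkuf" -> "ojeq" -> "jq" -> "jq" -> "el" -> "l"
  "wvwtarzhkbj" -> "jbkhzratwvw" -> "jbkh" -> "jbkh" -> "jbkh" -> "ewfc" -> "wfc"

"fl"; "cncg"; "hk"; "sqc"; "l"; "wfc"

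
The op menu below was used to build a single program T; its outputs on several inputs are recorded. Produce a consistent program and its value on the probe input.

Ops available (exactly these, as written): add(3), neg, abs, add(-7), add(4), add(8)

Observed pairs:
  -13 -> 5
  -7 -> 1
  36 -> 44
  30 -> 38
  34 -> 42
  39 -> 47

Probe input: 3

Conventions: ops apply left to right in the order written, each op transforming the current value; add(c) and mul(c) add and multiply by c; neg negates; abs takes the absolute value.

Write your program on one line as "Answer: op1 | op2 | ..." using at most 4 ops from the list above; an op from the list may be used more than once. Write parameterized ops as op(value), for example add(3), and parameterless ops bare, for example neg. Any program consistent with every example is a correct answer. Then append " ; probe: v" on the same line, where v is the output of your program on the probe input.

add(8) | neg | abs ; probe: 11

Check, running the answer program on each example:
  -13 -> -5 -> 5 -> 5
  -7 -> 1 -> -1 -> 1
  36 -> 44 -> -44 -> 44
  30 -> 38 -> -38 -> 38
  34 -> 42 -> -42 -> 42
  39 -> 47 -> -47 -> 47
  probe: 3 -> 11 -> -11 -> 11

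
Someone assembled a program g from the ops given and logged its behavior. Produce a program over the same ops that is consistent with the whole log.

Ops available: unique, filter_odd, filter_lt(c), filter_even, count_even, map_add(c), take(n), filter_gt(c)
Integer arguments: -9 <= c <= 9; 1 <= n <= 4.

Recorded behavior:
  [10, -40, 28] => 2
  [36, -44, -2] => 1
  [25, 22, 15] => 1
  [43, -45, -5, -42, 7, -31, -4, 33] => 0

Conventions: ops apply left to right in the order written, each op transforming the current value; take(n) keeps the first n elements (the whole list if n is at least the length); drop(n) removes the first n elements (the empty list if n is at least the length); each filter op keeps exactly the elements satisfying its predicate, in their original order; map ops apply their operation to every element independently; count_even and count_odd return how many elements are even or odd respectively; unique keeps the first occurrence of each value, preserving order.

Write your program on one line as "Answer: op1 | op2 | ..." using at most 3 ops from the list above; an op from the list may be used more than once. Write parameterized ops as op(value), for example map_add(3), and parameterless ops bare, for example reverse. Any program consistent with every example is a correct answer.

filter_gt(6) | count_even

Check, running the answer program on each example:
  [10, -40, 28] -> [10, 28] -> 2
  [36, -44, -2] -> [36] -> 1
  [25, 22, 15] -> [25, 22, 15] -> 1
  [43, -45, -5, -42, 7, -31, -4, 33] -> [43, 7, 33] -> 0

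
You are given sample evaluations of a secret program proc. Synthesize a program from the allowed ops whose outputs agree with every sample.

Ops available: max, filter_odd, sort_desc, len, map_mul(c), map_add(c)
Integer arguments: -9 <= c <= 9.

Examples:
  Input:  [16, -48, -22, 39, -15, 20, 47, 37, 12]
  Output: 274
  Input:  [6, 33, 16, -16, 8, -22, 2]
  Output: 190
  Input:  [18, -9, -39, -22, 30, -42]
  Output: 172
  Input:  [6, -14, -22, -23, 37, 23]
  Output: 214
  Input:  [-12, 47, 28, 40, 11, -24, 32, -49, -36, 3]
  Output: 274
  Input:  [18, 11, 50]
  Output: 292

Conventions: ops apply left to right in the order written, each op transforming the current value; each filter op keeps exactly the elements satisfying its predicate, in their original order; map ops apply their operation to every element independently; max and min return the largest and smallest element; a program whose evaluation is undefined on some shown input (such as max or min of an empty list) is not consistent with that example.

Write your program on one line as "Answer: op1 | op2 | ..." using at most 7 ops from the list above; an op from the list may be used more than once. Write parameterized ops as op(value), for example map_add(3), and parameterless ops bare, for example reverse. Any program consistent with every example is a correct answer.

map_add(-3) | map_mul(-6) | map_mul(-1) | map_add(4) | map_add(6) | max

Check, running the answer program on each example:
  [16, -48, -22, 39, -15, 20, 47, 37, 12] -> [13, -51, -25, 36, -18, 17, 44, 34, 9] -> [-78, 306, 150, -216, 108, -102, -264, -204, -54] -> [78, -306, -150, 216, -108, 102, 264, 204, 54] -> [82, -302, -146, 220, -104, 106, 268, 208, 58] -> [88, -296, -140, 226, -98, 112, 274, 214, 64] -> 274
  [6, 33, 16, -16, 8, -22, 2] -> [3, 30, 13, -19, 5, -25, -1] -> [-18, -180, -78, 114, -30, 150, 6] -> [18, 180, 78, -114, 30, -150, -6] -> [22, 184, 82, -110, 34, -146, -2] -> [28, 190, 88, -104, 40, -140, 4] -> 190
  [18, -9, -39, -22, 30, -42] -> [15, -12, -42, -25, 27, -45] -> [-90, 72, 252, 150, -162, 270] -> [90, -72, -252, -150, 162, -270] -> [94, -68, -248, -146, 166, -266] -> [100, -62, -242, -140, 172, -260] -> 172
  [6, -14, -22, -23, 37, 23] -> [3, -17, -25, -26, 34, 20] -> [-18, 102, 150, 156, -204, -120] -> [18, -102, -150, -156, 204, 120] -> [22, -98, -146, -152, 208, 124] -> [28, -92, -140, -146, 214, 130] -> 214
  [-12, 47, 28, 40, 11, -24, 32, -49, -36, 3] -> [-15, 44, 25, 37, 8, -27, 29, -52, -39, 0] -> [90, -264, -150, -222, -48, 162, -174, 312, 234, 0] -> [-90, 264, 150, 222, 48, -162, 174, -312, -234, 0] -> [-86, 268, 154, 226, 52, -158, 178, -308, -230, 4] -> [-80, 274, 160, 232, 58, -152, 184, -302, -224, 10] -> 274
  [18, 11, 50] -> [15, 8, 47] -> [-90, -48, -282] -> [90, 48, 282] -> [94, 52, 286] -> [100, 58, 292] -> 292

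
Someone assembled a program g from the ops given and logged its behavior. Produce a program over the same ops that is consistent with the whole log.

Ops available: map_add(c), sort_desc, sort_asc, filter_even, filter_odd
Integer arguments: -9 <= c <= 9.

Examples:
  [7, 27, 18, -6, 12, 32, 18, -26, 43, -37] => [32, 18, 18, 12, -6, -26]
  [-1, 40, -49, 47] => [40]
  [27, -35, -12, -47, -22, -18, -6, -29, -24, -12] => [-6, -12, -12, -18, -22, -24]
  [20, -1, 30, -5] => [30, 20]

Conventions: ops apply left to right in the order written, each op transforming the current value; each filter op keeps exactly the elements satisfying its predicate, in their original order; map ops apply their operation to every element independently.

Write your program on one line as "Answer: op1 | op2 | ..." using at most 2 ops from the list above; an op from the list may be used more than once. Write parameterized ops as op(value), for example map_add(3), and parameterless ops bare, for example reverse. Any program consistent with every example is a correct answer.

sort_desc | filter_even

Check, running the answer program on each example:
  [7, 27, 18, -6, 12, 32, 18, -26, 43, -37] -> [43, 32, 27, 18, 18, 12, 7, -6, -26, -37] -> [32, 18, 18, 12, -6, -26]
  [-1, 40, -49, 47] -> [47, 40, -1, -49] -> [40]
  [27, -35, -12, -47, -22, -18, -6, -29, -24, -12] -> [27, -6, -12, -12, -18, -22, -24, -29, -35, -47] -> [-6, -12, -12, -18, -22, -24]
  [20, -1, 30, -5] -> [30, 20, -1, -5] -> [30, 20]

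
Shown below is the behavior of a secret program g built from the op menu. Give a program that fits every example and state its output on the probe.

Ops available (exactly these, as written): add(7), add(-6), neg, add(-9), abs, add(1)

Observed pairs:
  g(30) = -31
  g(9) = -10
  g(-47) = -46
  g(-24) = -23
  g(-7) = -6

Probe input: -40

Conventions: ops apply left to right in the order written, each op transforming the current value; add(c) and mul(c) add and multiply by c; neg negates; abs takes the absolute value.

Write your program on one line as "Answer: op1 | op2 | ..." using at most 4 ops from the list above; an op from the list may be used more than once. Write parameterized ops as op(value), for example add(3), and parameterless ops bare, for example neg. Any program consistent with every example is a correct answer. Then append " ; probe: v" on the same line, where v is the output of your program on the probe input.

add(1) | abs | neg ; probe: -39

Check, running the answer program on each example:
  30 -> 31 -> 31 -> -31
  9 -> 10 -> 10 -> -10
  -47 -> -46 -> 46 -> -46
  -24 -> -23 -> 23 -> -23
  -7 -> -6 -> 6 -> -6
  probe: -40 -> -39 -> 39 -> -39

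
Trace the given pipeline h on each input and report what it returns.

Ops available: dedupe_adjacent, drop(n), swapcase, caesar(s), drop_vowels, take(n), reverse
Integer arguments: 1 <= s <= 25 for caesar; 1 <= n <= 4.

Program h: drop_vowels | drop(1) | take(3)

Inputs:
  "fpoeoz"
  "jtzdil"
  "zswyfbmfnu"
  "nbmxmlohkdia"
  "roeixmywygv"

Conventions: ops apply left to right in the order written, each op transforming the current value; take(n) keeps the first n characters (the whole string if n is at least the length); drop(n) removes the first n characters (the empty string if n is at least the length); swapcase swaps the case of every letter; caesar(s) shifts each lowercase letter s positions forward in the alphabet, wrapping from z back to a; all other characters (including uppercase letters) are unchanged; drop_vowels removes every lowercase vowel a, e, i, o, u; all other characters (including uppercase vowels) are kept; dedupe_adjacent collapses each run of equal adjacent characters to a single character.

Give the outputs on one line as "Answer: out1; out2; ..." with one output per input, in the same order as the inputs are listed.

"pz"; "tzd"; "swy"; "bmx"; "xmy"

Execution, op by op:
  "fpoeoz" -> "fpz" -> "pz" -> "pz"
  "jtzdil" -> "jtzdl" -> "tzdl" -> "tzd"
  "zswyfbmfnu" -> "zswyfbmfn" -> "swyfbmfn" -> "swy"
  "nbmxmlohkdia" -> "nbmxmlhkd" -> "bmxmlhkd" -> "bmx"
  "roeixmywygv" -> "rxmywygv" -> "xmywygv" -> "xmy"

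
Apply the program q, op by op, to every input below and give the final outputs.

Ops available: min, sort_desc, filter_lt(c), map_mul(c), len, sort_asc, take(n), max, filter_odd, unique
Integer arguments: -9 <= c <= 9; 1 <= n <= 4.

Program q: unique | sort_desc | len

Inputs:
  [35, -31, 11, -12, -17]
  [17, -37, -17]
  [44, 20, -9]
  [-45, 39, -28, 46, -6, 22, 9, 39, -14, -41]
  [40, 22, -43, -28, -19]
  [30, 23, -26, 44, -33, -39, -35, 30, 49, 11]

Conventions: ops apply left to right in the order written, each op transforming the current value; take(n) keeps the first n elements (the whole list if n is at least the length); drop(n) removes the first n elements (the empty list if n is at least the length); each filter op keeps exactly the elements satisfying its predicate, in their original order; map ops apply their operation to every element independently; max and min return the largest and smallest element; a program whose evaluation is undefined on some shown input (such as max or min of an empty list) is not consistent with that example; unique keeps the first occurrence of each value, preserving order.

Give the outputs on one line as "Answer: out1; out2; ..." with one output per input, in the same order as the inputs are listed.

Execution, op by op:
  [35, -31, 11, -12, -17] -> [35, -31, 11, -12, -17] -> [35, 11, -12, -17, -31] -> 5
  [17, -37, -17] -> [17, -37, -17] -> [17, -17, -37] -> 3
  [44, 20, -9] -> [44, 20, -9] -> [44, 20, -9] -> 3
  [-45, 39, -28, 46, -6, 22, 9, 39, -14, -41] -> [-45, 39, -28, 46, -6, 22, 9, -14, -41] -> [46, 39, 22, 9, -6, -14, -28, -41, -45] -> 9
  [40, 22, -43, -28, -19] -> [40, 22, -43, -28, -19] -> [40, 22, -19, -28, -43] -> 5
  [30, 23, -26, 44, -33, -39, -35, 30, 49, 11] -> [30, 23, -26, 44, -33, -39, -35, 49, 11] -> [49, 44, 30, 23, 11, -26, -33, -35, -39] -> 9

5; 3; 3; 9; 5; 9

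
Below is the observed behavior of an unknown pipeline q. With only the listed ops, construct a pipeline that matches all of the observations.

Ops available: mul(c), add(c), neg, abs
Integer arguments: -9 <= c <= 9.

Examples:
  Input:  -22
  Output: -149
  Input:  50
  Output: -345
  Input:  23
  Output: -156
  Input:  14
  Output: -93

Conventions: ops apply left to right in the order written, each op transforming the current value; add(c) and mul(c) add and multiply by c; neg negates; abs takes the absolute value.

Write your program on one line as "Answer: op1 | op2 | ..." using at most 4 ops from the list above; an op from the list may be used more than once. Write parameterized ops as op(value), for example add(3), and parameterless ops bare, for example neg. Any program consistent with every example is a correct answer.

abs | neg | mul(7) | add(5)

Check, running the answer program on each example:
  -22 -> 22 -> -22 -> -154 -> -149
  50 -> 50 -> -50 -> -350 -> -345
  23 -> 23 -> -23 -> -161 -> -156
  14 -> 14 -> -14 -> -98 -> -93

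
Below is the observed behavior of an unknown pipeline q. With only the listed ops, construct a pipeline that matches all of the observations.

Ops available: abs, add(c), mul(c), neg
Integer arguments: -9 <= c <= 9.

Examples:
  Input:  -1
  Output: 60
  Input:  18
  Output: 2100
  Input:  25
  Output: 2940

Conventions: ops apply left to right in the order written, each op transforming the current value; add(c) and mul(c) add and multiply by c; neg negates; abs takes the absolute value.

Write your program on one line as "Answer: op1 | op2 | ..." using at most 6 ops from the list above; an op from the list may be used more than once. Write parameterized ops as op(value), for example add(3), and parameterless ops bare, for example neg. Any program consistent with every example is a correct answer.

mul(-6) | abs | neg | add(3) | mul(-4) | mul(5)

Check, running the answer program on each example:
  -1 -> 6 -> 6 -> -6 -> -3 -> 12 -> 60
  18 -> -108 -> 108 -> -108 -> -105 -> 420 -> 2100
  25 -> -150 -> 150 -> -150 -> -147 -> 588 -> 2940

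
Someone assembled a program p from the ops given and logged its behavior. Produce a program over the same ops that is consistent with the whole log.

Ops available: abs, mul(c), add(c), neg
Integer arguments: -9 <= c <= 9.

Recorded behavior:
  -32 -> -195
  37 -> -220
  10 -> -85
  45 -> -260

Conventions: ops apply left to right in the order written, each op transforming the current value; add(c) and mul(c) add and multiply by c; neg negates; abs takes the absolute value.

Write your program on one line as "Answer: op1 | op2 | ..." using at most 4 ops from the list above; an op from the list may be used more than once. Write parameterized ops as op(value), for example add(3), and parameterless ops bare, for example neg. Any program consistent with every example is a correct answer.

abs | add(7) | neg | mul(5)

Check, running the answer program on each example:
  -32 -> 32 -> 39 -> -39 -> -195
  37 -> 37 -> 44 -> -44 -> -220
  10 -> 10 -> 17 -> -17 -> -85
  45 -> 45 -> 52 -> -52 -> -260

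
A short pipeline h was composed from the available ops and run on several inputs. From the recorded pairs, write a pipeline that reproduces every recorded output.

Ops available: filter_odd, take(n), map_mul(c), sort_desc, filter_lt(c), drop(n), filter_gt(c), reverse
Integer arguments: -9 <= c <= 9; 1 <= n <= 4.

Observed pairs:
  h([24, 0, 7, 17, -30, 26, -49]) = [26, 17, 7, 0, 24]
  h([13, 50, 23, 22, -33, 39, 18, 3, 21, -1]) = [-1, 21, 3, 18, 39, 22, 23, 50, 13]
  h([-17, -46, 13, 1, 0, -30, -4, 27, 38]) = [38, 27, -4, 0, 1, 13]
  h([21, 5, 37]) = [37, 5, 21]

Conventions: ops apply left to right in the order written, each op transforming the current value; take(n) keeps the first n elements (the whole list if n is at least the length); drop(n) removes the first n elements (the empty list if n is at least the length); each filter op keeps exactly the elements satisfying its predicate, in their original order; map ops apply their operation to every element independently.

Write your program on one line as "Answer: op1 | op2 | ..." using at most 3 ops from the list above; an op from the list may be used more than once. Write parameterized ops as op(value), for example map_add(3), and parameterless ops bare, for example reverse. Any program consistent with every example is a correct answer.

reverse | filter_gt(-6)

Check, running the answer program on each example:
  [24, 0, 7, 17, -30, 26, -49] -> [-49, 26, -30, 17, 7, 0, 24] -> [26, 17, 7, 0, 24]
  [13, 50, 23, 22, -33, 39, 18, 3, 21, -1] -> [-1, 21, 3, 18, 39, -33, 22, 23, 50, 13] -> [-1, 21, 3, 18, 39, 22, 23, 50, 13]
  [-17, -46, 13, 1, 0, -30, -4, 27, 38] -> [38, 27, -4, -30, 0, 1, 13, -46, -17] -> [38, 27, -4, 0, 1, 13]
  [21, 5, 37] -> [37, 5, 21] -> [37, 5, 21]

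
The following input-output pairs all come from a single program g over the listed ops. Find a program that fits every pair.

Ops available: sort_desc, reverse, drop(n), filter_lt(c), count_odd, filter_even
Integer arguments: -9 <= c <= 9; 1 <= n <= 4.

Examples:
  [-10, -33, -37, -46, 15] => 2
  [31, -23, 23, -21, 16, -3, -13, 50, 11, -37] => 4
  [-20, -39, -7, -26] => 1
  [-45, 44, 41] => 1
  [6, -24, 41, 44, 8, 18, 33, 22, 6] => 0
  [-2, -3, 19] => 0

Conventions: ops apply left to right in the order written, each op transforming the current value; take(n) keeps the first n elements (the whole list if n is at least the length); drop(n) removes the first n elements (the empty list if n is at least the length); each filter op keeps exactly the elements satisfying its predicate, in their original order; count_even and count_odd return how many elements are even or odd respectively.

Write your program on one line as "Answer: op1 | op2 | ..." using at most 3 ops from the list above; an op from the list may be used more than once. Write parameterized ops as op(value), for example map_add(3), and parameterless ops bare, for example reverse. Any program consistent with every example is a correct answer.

filter_lt(-8) | reverse | count_odd

Check, running the answer program on each example:
  [-10, -33, -37, -46, 15] -> [-10, -33, -37, -46] -> [-46, -37, -33, -10] -> 2
  [31, -23, 23, -21, 16, -3, -13, 50, 11, -37] -> [-23, -21, -13, -37] -> [-37, -13, -21, -23] -> 4
  [-20, -39, -7, -26] -> [-20, -39, -26] -> [-26, -39, -20] -> 1
  [-45, 44, 41] -> [-45] -> [-45] -> 1
  [6, -24, 41, 44, 8, 18, 33, 22, 6] -> [-24] -> [-24] -> 0
  [-2, -3, 19] -> [] -> [] -> 0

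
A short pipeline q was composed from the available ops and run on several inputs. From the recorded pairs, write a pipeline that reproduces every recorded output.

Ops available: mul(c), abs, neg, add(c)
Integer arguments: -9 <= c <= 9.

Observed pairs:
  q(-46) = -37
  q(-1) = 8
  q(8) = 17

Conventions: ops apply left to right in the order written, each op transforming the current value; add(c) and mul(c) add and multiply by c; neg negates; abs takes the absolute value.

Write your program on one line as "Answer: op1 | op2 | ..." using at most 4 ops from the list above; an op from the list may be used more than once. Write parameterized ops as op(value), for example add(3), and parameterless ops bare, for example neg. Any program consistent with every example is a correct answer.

neg | add(-9) | neg

Check, running the answer program on each example:
  -46 -> 46 -> 37 -> -37
  -1 -> 1 -> -8 -> 8
  8 -> -8 -> -17 -> 17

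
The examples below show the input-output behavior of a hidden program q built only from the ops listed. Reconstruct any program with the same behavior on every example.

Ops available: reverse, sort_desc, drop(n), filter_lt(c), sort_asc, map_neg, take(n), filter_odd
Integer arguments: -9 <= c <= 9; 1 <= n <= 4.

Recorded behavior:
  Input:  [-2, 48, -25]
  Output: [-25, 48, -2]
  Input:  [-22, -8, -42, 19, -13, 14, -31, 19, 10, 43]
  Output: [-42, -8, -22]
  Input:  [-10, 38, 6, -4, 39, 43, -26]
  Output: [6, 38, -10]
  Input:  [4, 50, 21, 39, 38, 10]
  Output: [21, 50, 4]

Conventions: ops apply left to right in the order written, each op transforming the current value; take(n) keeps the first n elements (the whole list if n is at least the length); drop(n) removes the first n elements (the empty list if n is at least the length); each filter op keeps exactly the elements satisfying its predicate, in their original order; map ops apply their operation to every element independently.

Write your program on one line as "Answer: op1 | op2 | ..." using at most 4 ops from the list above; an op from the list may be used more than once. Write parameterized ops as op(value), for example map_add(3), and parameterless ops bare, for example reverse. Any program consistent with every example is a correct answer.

take(4) | take(3) | reverse

Check, running the answer program on each example:
  [-2, 48, -25] -> [-2, 48, -25] -> [-2, 48, -25] -> [-25, 48, -2]
  [-22, -8, -42, 19, -13, 14, -31, 19, 10, 43] -> [-22, -8, -42, 19] -> [-22, -8, -42] -> [-42, -8, -22]
  [-10, 38, 6, -4, 39, 43, -26] -> [-10, 38, 6, -4] -> [-10, 38, 6] -> [6, 38, -10]
  [4, 50, 21, 39, 38, 10] -> [4, 50, 21, 39] -> [4, 50, 21] -> [21, 50, 4]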